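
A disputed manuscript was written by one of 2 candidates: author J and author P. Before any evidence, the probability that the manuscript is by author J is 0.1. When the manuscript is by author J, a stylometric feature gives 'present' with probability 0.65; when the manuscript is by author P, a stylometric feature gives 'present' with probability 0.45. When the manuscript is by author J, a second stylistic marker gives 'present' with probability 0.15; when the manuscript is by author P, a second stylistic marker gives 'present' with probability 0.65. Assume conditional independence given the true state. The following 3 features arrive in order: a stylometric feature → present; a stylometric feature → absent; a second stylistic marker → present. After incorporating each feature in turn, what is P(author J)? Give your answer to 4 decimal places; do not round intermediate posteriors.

0.0230

After a stylometric feature='present': P(author J) = 0.65·0.1000 / (0.65·0.1000 + 0.45·0.9000) ≈ 0.1383
After a stylometric feature='absent': P(author J) = 0.35·0.1383 / (0.35·0.1383 + 0.55·0.8617) ≈ 0.0927
After a second stylistic marker='present': P(author J) = 0.15·0.0927 / (0.15·0.0927 + 0.65·0.9073) ≈ 0.0230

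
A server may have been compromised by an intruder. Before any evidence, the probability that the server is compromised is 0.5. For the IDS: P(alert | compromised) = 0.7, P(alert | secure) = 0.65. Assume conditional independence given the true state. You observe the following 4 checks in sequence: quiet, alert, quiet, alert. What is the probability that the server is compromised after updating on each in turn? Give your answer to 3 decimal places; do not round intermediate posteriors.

After 'quiet': P(compromised) = 0.3·0.5000 / (0.3·0.5000 + 0.35·0.5000) ≈ 0.4615
After 'alert': P(compromised) = 0.7·0.4615 / (0.7·0.4615 + 0.65·0.5385) ≈ 0.4800
After 'quiet': P(compromised) = 0.3·0.4800 / (0.3·0.4800 + 0.35·0.5200) ≈ 0.4417
After 'alert': P(compromised) = 0.7·0.4417 / (0.7·0.4417 + 0.65·0.5583) ≈ 0.4601

0.460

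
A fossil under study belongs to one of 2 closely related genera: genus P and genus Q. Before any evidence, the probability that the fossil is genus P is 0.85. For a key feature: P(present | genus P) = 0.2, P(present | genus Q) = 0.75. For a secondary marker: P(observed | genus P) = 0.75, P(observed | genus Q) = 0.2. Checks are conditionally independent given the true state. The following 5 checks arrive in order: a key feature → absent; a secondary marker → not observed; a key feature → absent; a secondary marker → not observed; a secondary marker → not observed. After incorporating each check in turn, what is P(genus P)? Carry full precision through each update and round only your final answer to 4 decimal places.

0.6391

Apply Bayes' rule sequentially, carrying P(genus P) forward.
After a key feature='absent': P(genus P) = 0.8·0.8500 / (0.8·0.8500 + 0.25·0.1500) ≈ 0.9477
After a secondary marker='not observed': P(genus P) = 0.25·0.9477 / (0.25·0.9477 + 0.8·0.0523) ≈ 0.8500
After a key feature='absent': P(genus P) = 0.8·0.8500 / (0.8·0.8500 + 0.25·0.1500) ≈ 0.9477
After a secondary marker='not observed': P(genus P) = 0.25·0.9477 / (0.25·0.9477 + 0.8·0.0523) ≈ 0.8500
After a secondary marker='not observed': P(genus P) = 0.25·0.8500 / (0.25·0.8500 + 0.8·0.1500) ≈ 0.6391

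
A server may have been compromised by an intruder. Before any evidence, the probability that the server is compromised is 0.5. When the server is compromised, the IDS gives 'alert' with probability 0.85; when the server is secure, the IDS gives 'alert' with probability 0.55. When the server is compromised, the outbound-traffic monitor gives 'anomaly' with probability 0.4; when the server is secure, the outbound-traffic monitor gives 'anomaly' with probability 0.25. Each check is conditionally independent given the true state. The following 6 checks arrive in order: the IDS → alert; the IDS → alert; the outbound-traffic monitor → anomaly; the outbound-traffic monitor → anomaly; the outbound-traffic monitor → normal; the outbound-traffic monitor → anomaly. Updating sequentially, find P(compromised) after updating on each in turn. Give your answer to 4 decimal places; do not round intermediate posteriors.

Apply Bayes' rule sequentially, carrying P(compromised) forward.
After the IDS='alert': P(compromised) = 0.85·0.5000 / (0.85·0.5000 + 0.55·0.5000) ≈ 0.6071
After the IDS='alert': P(compromised) = 0.85·0.6071 / (0.85·0.6071 + 0.55·0.3929) ≈ 0.7049
After the outbound-traffic monitor='anomaly': P(compromised) = 0.4·0.7049 / (0.4·0.7049 + 0.25·0.2951) ≈ 0.7926
After the outbound-traffic monitor='anomaly': P(compromised) = 0.4·0.7926 / (0.4·0.7926 + 0.25·0.2074) ≈ 0.8594
After the outbound-traffic monitor='normal': P(compromised) = 0.6·0.8594 / (0.6·0.8594 + 0.75·0.1406) ≈ 0.8303
After the outbound-traffic monitor='anomaly': P(compromised) = 0.4·0.8303 / (0.4·0.8303 + 0.25·0.1697) ≈ 0.8867

0.8867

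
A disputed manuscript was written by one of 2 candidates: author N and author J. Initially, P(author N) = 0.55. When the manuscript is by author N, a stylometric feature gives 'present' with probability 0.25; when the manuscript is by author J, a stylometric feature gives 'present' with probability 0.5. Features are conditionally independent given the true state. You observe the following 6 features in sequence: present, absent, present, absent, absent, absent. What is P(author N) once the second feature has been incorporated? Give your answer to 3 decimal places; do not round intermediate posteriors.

0.478

Each posterior becomes the prior for the next update.
After 'present': P(author N) = 0.25·0.5500 / (0.25·0.5500 + 0.5·0.4500) ≈ 0.3793
After 'absent': P(author N) = 0.75·0.3793 / (0.75·0.3793 + 0.5·0.6207) ≈ 0.4783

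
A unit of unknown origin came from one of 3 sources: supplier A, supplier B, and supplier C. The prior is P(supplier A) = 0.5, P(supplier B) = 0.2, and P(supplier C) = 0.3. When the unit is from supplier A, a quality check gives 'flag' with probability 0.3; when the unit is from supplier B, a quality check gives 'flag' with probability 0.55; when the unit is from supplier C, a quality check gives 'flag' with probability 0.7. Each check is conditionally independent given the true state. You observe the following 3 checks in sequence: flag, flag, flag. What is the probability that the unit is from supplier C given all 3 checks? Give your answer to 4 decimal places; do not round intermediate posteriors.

0.6875

After 'flag': normaliser = 0.3·0.5000 + 0.55·0.2000 + 0.7·0.3000; P(supplier A) ≈ 0.3191, P(supplier B) ≈ 0.2340, P(supplier C) ≈ 0.4468
After 'flag': normaliser = 0.3·0.3191 + 0.55·0.2340 + 0.7·0.4468; P(supplier A) ≈ 0.1782, P(supplier B) ≈ 0.2396, P(supplier C) ≈ 0.5822
After 'flag': normaliser = 0.3·0.1782 + 0.55·0.2396 + 0.7·0.5822; P(supplier A) ≈ 0.0902, P(supplier B) ≈ 0.2223, P(supplier C) ≈ 0.6875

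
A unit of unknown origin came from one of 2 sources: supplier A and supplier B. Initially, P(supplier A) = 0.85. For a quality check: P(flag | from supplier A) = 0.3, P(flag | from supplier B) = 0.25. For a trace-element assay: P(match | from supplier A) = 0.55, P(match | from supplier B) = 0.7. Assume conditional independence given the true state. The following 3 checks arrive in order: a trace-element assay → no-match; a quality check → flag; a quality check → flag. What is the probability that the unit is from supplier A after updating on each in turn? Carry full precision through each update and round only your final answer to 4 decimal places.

0.9245

Each posterior becomes the prior for the next update.
After a trace-element assay='no-match': P(supplier A) = 0.45·0.8500 / (0.45·0.8500 + 0.3·0.1500) ≈ 0.8947
After a quality check='flag': P(supplier A) = 0.3·0.8947 / (0.3·0.8947 + 0.25·0.1053) ≈ 0.9107
After a quality check='flag': P(supplier A) = 0.3·0.9107 / (0.3·0.9107 + 0.25·0.0893) ≈ 0.9245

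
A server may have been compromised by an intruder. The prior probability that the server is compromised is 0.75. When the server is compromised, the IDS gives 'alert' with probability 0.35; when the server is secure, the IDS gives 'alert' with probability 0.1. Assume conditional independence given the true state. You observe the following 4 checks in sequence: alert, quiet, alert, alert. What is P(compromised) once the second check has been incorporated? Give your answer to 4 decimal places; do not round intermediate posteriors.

0.8835

After 'alert': P(compromised) = 0.35·0.7500 / (0.35·0.7500 + 0.1·0.2500) ≈ 0.9130
After 'quiet': P(compromised) = 0.65·0.9130 / (0.65·0.9130 + 0.9·0.0870) ≈ 0.8835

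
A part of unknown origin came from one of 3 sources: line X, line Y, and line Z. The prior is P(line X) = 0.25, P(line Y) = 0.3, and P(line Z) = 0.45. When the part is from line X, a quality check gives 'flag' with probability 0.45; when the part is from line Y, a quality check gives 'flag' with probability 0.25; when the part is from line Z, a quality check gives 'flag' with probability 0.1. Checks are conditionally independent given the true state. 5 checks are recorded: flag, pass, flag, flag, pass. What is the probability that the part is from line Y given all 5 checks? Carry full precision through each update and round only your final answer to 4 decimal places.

After 'flag': normaliser = 0.45·0.2500 + 0.25·0.3000 + 0.1·0.4500; P(line X) ≈ 0.4839, P(line Y) ≈ 0.3226, P(line Z) ≈ 0.1935
After 'pass': normaliser = 0.55·0.4839 + 0.75·0.3226 + 0.9·0.1935; P(line X) ≈ 0.3901, P(line Y) ≈ 0.3546, P(line Z) ≈ 0.2553
After 'flag': normaliser = 0.45·0.3901 + 0.25·0.3546 + 0.1·0.2553; P(line X) ≈ 0.6059, P(line Y) ≈ 0.3060, P(line Z) ≈ 0.0881
After 'flag': normaliser = 0.45·0.6059 + 0.25·0.3060 + 0.1·0.0881; P(line X) ≈ 0.7617, P(line Y) ≈ 0.2137, P(line Z) ≈ 0.0246
After 'pass': normaliser = 0.55·0.7617 + 0.75·0.2137 + 0.9·0.0246; P(line X) ≈ 0.6966, P(line Y) ≈ 0.2665, P(line Z) ≈ 0.0368

0.2665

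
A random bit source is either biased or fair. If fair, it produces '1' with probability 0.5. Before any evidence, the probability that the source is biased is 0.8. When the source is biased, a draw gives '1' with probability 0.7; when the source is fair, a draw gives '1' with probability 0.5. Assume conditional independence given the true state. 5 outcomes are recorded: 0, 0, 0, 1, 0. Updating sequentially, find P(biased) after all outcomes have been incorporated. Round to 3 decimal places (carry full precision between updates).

Apply Bayes' rule sequentially, carrying P(biased) forward.
After '0': P(biased) = 0.3·0.8000 / (0.3·0.8000 + 0.5·0.2000) ≈ 0.7059
After '0': P(biased) = 0.3·0.7059 / (0.3·0.7059 + 0.5·0.2941) ≈ 0.5902
After '0': P(biased) = 0.3·0.5902 / (0.3·0.5902 + 0.5·0.4098) ≈ 0.4635
After '1': P(biased) = 0.7·0.4635 / (0.7·0.4635 + 0.5·0.5365) ≈ 0.5474
After '0': P(biased) = 0.3·0.5474 / (0.3·0.5474 + 0.5·0.4526) ≈ 0.4205

0.421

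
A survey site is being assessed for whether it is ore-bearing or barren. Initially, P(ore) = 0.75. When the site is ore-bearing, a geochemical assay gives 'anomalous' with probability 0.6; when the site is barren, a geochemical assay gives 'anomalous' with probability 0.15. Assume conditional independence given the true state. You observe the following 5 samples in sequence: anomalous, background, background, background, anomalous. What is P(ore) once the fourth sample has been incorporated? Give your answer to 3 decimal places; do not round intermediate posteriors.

0.556

Apply Bayes' rule sequentially, carrying P(ore) forward.
After 'anomalous': P(ore) = 0.6·0.7500 / (0.6·0.7500 + 0.15·0.2500) ≈ 0.9231
After 'background': P(ore) = 0.4·0.9231 / (0.4·0.9231 + 0.85·0.0769) ≈ 0.8496
After 'background': P(ore) = 0.4·0.8496 / (0.4·0.8496 + 0.85·0.1504) ≈ 0.7266
After 'background': P(ore) = 0.4·0.7266 / (0.4·0.7266 + 0.85·0.2734) ≈ 0.5557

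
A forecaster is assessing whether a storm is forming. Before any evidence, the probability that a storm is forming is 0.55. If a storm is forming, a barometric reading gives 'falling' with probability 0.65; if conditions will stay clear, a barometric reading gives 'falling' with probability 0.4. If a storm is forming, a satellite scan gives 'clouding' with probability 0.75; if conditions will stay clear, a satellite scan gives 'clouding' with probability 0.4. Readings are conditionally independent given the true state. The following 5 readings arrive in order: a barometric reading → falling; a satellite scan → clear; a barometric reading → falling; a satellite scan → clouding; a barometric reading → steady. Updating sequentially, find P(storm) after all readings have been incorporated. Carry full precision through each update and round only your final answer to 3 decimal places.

After a barometric reading='falling': P(storm) = 0.65·0.5500 / (0.65·0.5500 + 0.4·0.4500) ≈ 0.6651
After a satellite scan='clear': P(storm) = 0.25·0.6651 / (0.25·0.6651 + 0.6·0.3349) ≈ 0.4528
After a barometric reading='falling': P(storm) = 0.65·0.4528 / (0.65·0.4528 + 0.4·0.5472) ≈ 0.5735
After a satellite scan='clouding': P(storm) = 0.75·0.5735 / (0.75·0.5735 + 0.4·0.4265) ≈ 0.7160
After a barometric reading='steady': P(storm) = 0.35·0.7160 / (0.35·0.7160 + 0.6·0.2840) ≈ 0.5953

0.595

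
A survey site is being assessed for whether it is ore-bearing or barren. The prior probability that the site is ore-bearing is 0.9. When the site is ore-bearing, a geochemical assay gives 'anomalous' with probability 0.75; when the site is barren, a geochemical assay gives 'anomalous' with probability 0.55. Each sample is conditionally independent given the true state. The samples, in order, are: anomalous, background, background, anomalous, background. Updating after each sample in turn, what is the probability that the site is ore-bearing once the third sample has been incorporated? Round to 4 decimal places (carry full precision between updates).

0.7911

After 'anomalous': P(ore) = 0.75·0.9000 / (0.75·0.9000 + 0.55·0.1000) ≈ 0.9247
After 'background': P(ore) = 0.25·0.9247 / (0.25·0.9247 + 0.45·0.0753) ≈ 0.8721
After 'background': P(ore) = 0.25·0.8721 / (0.25·0.8721 + 0.45·0.1279) ≈ 0.7911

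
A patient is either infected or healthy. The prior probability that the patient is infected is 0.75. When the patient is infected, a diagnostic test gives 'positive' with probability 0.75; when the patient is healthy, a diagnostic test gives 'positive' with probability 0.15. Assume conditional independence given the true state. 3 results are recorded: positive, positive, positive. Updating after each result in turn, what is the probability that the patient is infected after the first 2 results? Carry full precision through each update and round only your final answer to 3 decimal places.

After 'positive': P(infected) = 0.75·0.7500 / (0.75·0.7500 + 0.15·0.2500) ≈ 0.9375
After 'positive': P(infected) = 0.75·0.9375 / (0.75·0.9375 + 0.15·0.0625) ≈ 0.9868

0.987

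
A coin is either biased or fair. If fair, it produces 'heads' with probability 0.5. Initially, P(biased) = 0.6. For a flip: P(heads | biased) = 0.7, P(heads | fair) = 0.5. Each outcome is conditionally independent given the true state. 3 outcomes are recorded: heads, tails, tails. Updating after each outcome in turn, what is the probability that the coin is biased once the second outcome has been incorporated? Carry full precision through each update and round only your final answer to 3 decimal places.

After 'heads': P(biased) = 0.7·0.6000 / (0.7·0.6000 + 0.5·0.4000) ≈ 0.6774
After 'tails': P(biased) = 0.3·0.6774 / (0.3·0.6774 + 0.5·0.3226) ≈ 0.5575

0.558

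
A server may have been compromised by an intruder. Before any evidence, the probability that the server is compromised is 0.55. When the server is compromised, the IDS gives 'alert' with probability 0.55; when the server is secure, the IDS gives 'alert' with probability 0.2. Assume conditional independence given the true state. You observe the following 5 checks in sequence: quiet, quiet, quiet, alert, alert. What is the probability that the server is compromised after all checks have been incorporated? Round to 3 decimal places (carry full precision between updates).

Each posterior becomes the prior for the next update.
After 'quiet': P(compromised) = 0.45·0.5500 / (0.45·0.5500 + 0.8·0.4500) ≈ 0.4074
After 'quiet': P(compromised) = 0.45·0.4074 / (0.45·0.4074 + 0.8·0.5926) ≈ 0.2789
After 'quiet': P(compromised) = 0.45·0.2789 / (0.45·0.2789 + 0.8·0.7211) ≈ 0.1787
After 'alert': P(compromised) = 0.55·0.1787 / (0.55·0.1787 + 0.2·0.8213) ≈ 0.3743
After 'alert': P(compromised) = 0.55·0.3743 / (0.55·0.3743 + 0.2·0.6257) ≈ 0.6219

0.622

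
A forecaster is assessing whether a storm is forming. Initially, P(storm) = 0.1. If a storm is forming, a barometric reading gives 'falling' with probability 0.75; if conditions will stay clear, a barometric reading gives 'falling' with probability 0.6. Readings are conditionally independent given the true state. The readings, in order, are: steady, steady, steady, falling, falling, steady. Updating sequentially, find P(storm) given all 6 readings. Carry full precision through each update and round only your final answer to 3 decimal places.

After 'steady': P(storm) = 0.25·0.1000 / (0.25·0.1000 + 0.4·0.9000) ≈ 0.0649
After 'steady': P(storm) = 0.25·0.0649 / (0.25·0.0649 + 0.4·0.9351) ≈ 0.0416
After 'steady': P(storm) = 0.25·0.0416 / (0.25·0.0416 + 0.4·0.9584) ≈ 0.0264
After 'falling': P(storm) = 0.75·0.0264 / (0.75·0.0264 + 0.6·0.9736) ≈ 0.0328
After 'falling': P(storm) = 0.75·0.0328 / (0.75·0.0328 + 0.6·0.9672) ≈ 0.0407
After 'steady': P(storm) = 0.25·0.0407 / (0.25·0.0407 + 0.4·0.9593) ≈ 0.0258

0.026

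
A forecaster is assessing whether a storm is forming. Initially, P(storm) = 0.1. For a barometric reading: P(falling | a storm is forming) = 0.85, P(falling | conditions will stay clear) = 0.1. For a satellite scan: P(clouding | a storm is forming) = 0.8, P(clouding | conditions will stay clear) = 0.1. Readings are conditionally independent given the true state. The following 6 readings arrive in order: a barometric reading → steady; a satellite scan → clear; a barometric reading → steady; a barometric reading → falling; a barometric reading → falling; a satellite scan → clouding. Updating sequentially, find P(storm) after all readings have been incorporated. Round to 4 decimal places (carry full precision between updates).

0.2839

Each posterior becomes the prior for the next update.
After a barometric reading='steady': P(storm) = 0.15·0.1000 / (0.15·0.1000 + 0.9·0.9000) ≈ 0.0182
After a satellite scan='clear': P(storm) = 0.2·0.0182 / (0.2·0.0182 + 0.9·0.9818) ≈ 0.0041
After a barometric reading='steady': P(storm) = 0.15·0.0041 / (0.15·0.0041 + 0.9·0.9959) ≈ 0.0007
After a barometric reading='falling': P(storm) = 0.85·0.0007 / (0.85·0.0007 + 0.1·0.9993) ≈ 0.0058
After a barometric reading='falling': P(storm) = 0.85·0.0058 / (0.85·0.0058 + 0.1·0.9942) ≈ 0.0472
After a satellite scan='clouding': P(storm) = 0.8·0.0472 / (0.8·0.0472 + 0.1·0.9528) ≈ 0.2839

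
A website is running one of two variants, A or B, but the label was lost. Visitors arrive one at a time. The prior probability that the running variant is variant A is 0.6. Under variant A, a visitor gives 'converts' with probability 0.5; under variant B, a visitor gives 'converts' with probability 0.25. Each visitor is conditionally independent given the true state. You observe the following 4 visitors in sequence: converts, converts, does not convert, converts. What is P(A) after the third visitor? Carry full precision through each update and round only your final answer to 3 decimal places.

Each posterior becomes the prior for the next update.
After 'converts': P(A) = 0.5·0.6000 / (0.5·0.6000 + 0.25·0.4000) ≈ 0.7500
After 'converts': P(A) = 0.5·0.7500 / (0.5·0.7500 + 0.25·0.2500) ≈ 0.8571
After 'does not convert': P(A) = 0.5·0.8571 / (0.5·0.8571 + 0.75·0.1429) ≈ 0.8000

0.800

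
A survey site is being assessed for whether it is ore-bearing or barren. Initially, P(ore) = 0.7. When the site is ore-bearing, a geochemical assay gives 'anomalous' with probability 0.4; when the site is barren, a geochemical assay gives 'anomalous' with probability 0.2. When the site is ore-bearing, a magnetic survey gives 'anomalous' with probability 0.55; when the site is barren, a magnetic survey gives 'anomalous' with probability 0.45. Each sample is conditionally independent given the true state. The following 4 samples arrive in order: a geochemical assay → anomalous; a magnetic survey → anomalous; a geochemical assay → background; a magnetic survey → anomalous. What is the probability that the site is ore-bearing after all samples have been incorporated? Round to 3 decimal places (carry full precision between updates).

After a geochemical assay='anomalous': P(ore) = 0.4·0.7000 / (0.4·0.7000 + 0.2·0.3000) ≈ 0.8235
After a magnetic survey='anomalous': P(ore) = 0.55·0.8235 / (0.55·0.8235 + 0.45·0.1765) ≈ 0.8508
After a geochemical assay='background': P(ore) = 0.6·0.8508 / (0.6·0.8508 + 0.8·0.1492) ≈ 0.8105
After a magnetic survey='anomalous': P(ore) = 0.55·0.8105 / (0.55·0.8105 + 0.45·0.1895) ≈ 0.8394

0.839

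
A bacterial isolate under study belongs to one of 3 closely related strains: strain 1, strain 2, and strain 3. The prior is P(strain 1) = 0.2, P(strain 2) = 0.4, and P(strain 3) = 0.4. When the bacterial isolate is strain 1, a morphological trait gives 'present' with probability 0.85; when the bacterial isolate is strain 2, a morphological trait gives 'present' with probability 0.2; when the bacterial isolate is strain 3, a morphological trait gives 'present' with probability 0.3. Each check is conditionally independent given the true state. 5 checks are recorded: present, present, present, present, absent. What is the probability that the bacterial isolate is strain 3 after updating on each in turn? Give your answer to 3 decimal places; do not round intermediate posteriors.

Apply Bayes' rule sequentially, carrying P(strain 3) forward.
After 'present': normaliser = 0.85·0.2000 + 0.2·0.4000 + 0.3·0.4000; P(strain 1) ≈ 0.4595, P(strain 2) ≈ 0.2162, P(strain 3) ≈ 0.3243
After 'present': normaliser = 0.85·0.4595 + 0.2·0.2162 + 0.3·0.3243; P(strain 1) ≈ 0.7354, P(strain 2) ≈ 0.0814, P(strain 3) ≈ 0.1832
After 'present': normaliser = 0.85·0.7354 + 0.2·0.0814 + 0.3·0.1832; P(strain 1) ≈ 0.8977, P(strain 2) ≈ 0.0234, P(strain 3) ≈ 0.0789
After 'present': normaliser = 0.85·0.8977 + 0.2·0.0234 + 0.3·0.0789; P(strain 1) ≈ 0.9642, P(strain 2) ≈ 0.0059, P(strain 3) ≈ 0.0299
After 'absent': normaliser = 0.15·0.9642 + 0.8·0.0059 + 0.7·0.0299; P(strain 1) ≈ 0.8492, P(strain 2) ≈ 0.0278, P(strain 3) ≈ 0.1230

0.123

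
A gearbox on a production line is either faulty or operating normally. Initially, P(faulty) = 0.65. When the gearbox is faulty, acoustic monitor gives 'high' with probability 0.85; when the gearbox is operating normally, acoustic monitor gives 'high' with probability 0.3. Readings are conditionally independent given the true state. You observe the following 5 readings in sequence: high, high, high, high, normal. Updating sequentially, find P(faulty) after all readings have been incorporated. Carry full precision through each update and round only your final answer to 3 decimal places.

0.962

Apply Bayes' rule sequentially, carrying P(faulty) forward.
After 'high': P(faulty) = 0.85·0.6500 / (0.85·0.6500 + 0.3·0.3500) ≈ 0.8403
After 'high': P(faulty) = 0.85·0.8403 / (0.85·0.8403 + 0.3·0.1597) ≈ 0.9371
After 'high': P(faulty) = 0.85·0.9371 / (0.85·0.9371 + 0.3·0.0629) ≈ 0.9769
After 'high': P(faulty) = 0.85·0.9769 / (0.85·0.9769 + 0.3·0.0231) ≈ 0.9917
After 'normal': P(faulty) = 0.15·0.9917 / (0.15·0.9917 + 0.7·0.0083) ≈ 0.9625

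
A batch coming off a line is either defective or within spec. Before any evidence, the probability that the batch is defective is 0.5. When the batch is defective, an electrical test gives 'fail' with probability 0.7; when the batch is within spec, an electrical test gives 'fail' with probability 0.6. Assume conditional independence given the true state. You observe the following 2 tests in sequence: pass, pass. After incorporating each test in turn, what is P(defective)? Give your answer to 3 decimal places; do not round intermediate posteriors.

Each posterior becomes the prior for the next update.
After 'pass': P(defective) = 0.3·0.5000 / (0.3·0.5000 + 0.4·0.5000) ≈ 0.4286
After 'pass': P(defective) = 0.3·0.4286 / (0.3·0.4286 + 0.4·0.5714) ≈ 0.3600

0.360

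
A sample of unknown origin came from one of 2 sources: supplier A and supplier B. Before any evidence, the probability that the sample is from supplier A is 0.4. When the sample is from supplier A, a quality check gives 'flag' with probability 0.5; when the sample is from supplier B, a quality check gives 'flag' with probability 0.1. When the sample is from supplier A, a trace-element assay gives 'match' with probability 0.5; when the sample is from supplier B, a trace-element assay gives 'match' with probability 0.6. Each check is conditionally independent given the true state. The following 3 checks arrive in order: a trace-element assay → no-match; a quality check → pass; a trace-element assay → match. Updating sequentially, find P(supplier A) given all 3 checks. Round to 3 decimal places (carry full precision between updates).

0.278

After a trace-element assay='no-match': P(supplier A) = 0.5·0.4000 / (0.5·0.4000 + 0.4·0.6000) ≈ 0.4545
After a quality check='pass': P(supplier A) = 0.5·0.4545 / (0.5·0.4545 + 0.9·0.5455) ≈ 0.3165
After a trace-element assay='match': P(supplier A) = 0.5·0.3165 / (0.5·0.3165 + 0.6·0.6835) ≈ 0.2784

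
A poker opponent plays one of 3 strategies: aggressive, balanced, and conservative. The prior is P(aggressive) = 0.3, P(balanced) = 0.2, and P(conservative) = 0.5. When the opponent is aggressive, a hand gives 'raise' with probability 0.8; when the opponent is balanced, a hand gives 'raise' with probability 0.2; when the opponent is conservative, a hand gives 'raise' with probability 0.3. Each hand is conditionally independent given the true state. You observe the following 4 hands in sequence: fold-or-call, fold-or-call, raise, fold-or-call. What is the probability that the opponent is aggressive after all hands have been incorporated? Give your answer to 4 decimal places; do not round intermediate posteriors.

Each posterior becomes the prior for the next update.
After 'fold-or-call': normaliser = 0.2·0.3000 + 0.8·0.2000 + 0.7·0.5000; P(aggressive) ≈ 0.1053, P(balanced) ≈ 0.2807, P(conservative) ≈ 0.6140
After 'fold-or-call': normaliser = 0.2·0.1053 + 0.8·0.2807 + 0.7·0.6140; P(aggressive) ≈ 0.0312, P(balanced) ≈ 0.3325, P(conservative) ≈ 0.6364
After 'raise': normaliser = 0.8·0.0312 + 0.2·0.3325 + 0.3·0.6364; P(aggressive) ≈ 0.0883, P(balanced) ≈ 0.2355, P(conservative) ≈ 0.6762
After 'fold-or-call': normaliser = 0.2·0.0883 + 0.8·0.2355 + 0.7·0.6762; P(aggressive) ≈ 0.0260, P(balanced) ≈ 0.2773, P(conservative) ≈ 0.6967

0.0260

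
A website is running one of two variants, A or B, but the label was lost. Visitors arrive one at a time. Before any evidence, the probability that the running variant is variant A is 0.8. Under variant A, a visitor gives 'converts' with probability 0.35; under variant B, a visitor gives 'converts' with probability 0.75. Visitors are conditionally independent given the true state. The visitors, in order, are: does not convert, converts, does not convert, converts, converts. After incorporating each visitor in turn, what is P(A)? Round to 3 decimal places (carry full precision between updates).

After 'does not convert': P(A) = 0.65·0.8000 / (0.65·0.8000 + 0.25·0.2000) ≈ 0.9123
After 'converts': P(A) = 0.35·0.9123 / (0.35·0.9123 + 0.75·0.0877) ≈ 0.8292
After 'does not convert': P(A) = 0.65·0.8292 / (0.65·0.8292 + 0.25·0.1708) ≈ 0.9266
After 'converts': P(A) = 0.35·0.9266 / (0.35·0.9266 + 0.75·0.0734) ≈ 0.8548
After 'converts': P(A) = 0.35·0.8548 / (0.35·0.8548 + 0.75·0.1452) ≈ 0.7332

0.733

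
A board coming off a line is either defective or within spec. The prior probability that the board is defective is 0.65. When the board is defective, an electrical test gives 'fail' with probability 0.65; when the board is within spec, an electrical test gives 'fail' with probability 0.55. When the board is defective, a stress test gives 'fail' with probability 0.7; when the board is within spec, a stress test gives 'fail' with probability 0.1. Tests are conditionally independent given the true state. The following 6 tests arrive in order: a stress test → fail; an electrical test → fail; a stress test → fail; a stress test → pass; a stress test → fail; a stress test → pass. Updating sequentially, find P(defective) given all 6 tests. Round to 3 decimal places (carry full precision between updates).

0.988

After a stress test='fail': P(defective) = 0.7·0.6500 / (0.7·0.6500 + 0.1·0.3500) ≈ 0.9286
After an electrical test='fail': P(defective) = 0.65·0.9286 / (0.65·0.9286 + 0.55·0.0714) ≈ 0.9389
After a stress test='fail': P(defective) = 0.7·0.9389 / (0.7·0.9389 + 0.1·0.0611) ≈ 0.9908
After a stress test='pass': P(defective) = 0.3·0.9908 / (0.3·0.9908 + 0.9·0.0092) ≈ 0.9729
After a stress test='fail': P(defective) = 0.7·0.9729 / (0.7·0.9729 + 0.1·0.0271) ≈ 0.9960
After a stress test='pass': P(defective) = 0.3·0.9960 / (0.3·0.9960 + 0.9·0.0040) ≈ 0.9882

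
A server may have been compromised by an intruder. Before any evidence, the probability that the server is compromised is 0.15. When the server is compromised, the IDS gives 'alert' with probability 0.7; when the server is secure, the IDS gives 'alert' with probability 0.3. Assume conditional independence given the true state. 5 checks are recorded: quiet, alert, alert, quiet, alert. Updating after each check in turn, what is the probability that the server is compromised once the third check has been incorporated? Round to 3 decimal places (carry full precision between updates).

After 'quiet': P(compromised) = 0.3·0.1500 / (0.3·0.1500 + 0.7·0.8500) ≈ 0.0703
After 'alert': P(compromised) = 0.7·0.0703 / (0.7·0.0703 + 0.3·0.9297) ≈ 0.1500
After 'alert': P(compromised) = 0.7·0.1500 / (0.7·0.1500 + 0.3·0.8500) ≈ 0.2917

0.292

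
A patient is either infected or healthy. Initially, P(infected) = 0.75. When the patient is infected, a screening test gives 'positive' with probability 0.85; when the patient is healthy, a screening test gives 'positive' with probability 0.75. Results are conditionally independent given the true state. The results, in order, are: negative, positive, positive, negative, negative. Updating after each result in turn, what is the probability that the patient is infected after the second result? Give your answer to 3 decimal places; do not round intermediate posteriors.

0.671

Apply Bayes' rule sequentially, carrying P(infected) forward.
After 'negative': P(infected) = 0.15·0.7500 / (0.15·0.7500 + 0.25·0.2500) ≈ 0.6429
After 'positive': P(infected) = 0.85·0.6429 / (0.85·0.6429 + 0.75·0.3571) ≈ 0.6711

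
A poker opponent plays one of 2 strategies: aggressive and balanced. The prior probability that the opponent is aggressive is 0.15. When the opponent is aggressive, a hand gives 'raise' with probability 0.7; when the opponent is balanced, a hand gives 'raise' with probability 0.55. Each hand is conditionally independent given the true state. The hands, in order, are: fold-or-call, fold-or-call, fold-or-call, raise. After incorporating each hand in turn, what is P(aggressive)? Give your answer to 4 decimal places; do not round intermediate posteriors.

0.0624

After 'fold-or-call': P(aggressive) = 0.3·0.1500 / (0.3·0.1500 + 0.45·0.8500) ≈ 0.1053
After 'fold-or-call': P(aggressive) = 0.3·0.1053 / (0.3·0.1053 + 0.45·0.8947) ≈ 0.0727
After 'fold-or-call': P(aggressive) = 0.3·0.0727 / (0.3·0.0727 + 0.45·0.9273) ≈ 0.0497
After 'raise': P(aggressive) = 0.7·0.0497 / (0.7·0.0497 + 0.55·0.9503) ≈ 0.0624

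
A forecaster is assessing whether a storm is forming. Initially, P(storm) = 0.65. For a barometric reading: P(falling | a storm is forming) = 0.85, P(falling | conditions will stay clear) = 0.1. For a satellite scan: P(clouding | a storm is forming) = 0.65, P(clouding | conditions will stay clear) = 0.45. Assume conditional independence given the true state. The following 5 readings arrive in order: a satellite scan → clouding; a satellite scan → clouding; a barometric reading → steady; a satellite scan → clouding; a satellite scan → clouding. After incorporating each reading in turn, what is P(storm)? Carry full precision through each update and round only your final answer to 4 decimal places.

0.5740

After a satellite scan='clouding': P(storm) = 0.65·0.6500 / (0.65·0.6500 + 0.45·0.3500) ≈ 0.7284
After a satellite scan='clouding': P(storm) = 0.65·0.7284 / (0.65·0.7284 + 0.45·0.2716) ≈ 0.7949
After a barometric reading='steady': P(storm) = 0.15·0.7949 / (0.15·0.7949 + 0.9·0.2051) ≈ 0.3924
After a satellite scan='clouding': P(storm) = 0.65·0.3924 / (0.65·0.3924 + 0.45·0.6076) ≈ 0.4826
After a satellite scan='clouding': P(storm) = 0.65·0.4826 / (0.65·0.4826 + 0.45·0.5174) ≈ 0.5740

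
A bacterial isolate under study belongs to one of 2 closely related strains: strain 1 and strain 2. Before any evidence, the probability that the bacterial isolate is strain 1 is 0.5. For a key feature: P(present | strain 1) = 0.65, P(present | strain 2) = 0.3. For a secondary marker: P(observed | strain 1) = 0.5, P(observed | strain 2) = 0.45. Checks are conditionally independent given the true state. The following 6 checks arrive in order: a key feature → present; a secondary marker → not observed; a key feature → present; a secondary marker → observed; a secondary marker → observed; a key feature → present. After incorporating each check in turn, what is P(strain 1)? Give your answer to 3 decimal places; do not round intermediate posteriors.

After a key feature='present': P(strain 1) = 0.65·0.5000 / (0.65·0.5000 + 0.3·0.5000) ≈ 0.6842
After a secondary marker='not observed': P(strain 1) = 0.5·0.6842 / (0.5·0.6842 + 0.55·0.3158) ≈ 0.6633
After a key feature='present': P(strain 1) = 0.65·0.6633 / (0.65·0.6633 + 0.3·0.3367) ≈ 0.8102
After a secondary marker='observed': P(strain 1) = 0.5·0.8102 / (0.5·0.8102 + 0.45·0.1898) ≈ 0.8258
After a secondary marker='observed': P(strain 1) = 0.5·0.8258 / (0.5·0.8258 + 0.45·0.1742) ≈ 0.8405
After a key feature='present': P(strain 1) = 0.65·0.8405 / (0.65·0.8405 + 0.3·0.1595) ≈ 0.9195

0.919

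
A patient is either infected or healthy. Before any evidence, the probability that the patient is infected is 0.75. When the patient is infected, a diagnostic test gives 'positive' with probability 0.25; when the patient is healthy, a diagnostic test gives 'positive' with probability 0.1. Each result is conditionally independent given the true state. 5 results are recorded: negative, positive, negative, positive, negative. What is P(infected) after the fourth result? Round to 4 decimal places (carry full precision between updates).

After 'negative': P(infected) = 0.75·0.7500 / (0.75·0.7500 + 0.9·0.2500) ≈ 0.7143
After 'positive': P(infected) = 0.25·0.7143 / (0.25·0.7143 + 0.1·0.2857) ≈ 0.8621
After 'negative': P(infected) = 0.75·0.8621 / (0.75·0.8621 + 0.9·0.1379) ≈ 0.8389
After 'positive': P(infected) = 0.25·0.8389 / (0.25·0.8389 + 0.1·0.1611) ≈ 0.9287

0.9287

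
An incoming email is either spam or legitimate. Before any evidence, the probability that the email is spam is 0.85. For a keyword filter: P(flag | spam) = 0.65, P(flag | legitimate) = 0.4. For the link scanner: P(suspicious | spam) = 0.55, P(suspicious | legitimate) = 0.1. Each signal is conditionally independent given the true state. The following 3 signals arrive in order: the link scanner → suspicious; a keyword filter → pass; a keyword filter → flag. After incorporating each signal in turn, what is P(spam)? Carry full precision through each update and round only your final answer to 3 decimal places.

0.967

After the link scanner='suspicious': P(spam) = 0.55·0.8500 / (0.55·0.8500 + 0.1·0.1500) ≈ 0.9689
After a keyword filter='pass': P(spam) = 0.35·0.9689 / (0.35·0.9689 + 0.6·0.0311) ≈ 0.9479
After a keyword filter='flag': P(spam) = 0.65·0.9479 / (0.65·0.9479 + 0.4·0.0521) ≈ 0.9673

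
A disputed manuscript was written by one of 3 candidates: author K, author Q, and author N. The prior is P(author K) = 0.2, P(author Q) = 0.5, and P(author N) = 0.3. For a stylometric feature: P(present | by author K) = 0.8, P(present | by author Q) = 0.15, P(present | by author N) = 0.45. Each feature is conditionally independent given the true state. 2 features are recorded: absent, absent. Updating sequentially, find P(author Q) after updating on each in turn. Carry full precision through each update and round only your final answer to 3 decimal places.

After 'absent': normaliser = 0.2·0.2000 + 0.85·0.5000 + 0.55·0.3000; P(author K) ≈ 0.0635, P(author Q) ≈ 0.6746, P(author N) ≈ 0.2619
After 'absent': normaliser = 0.2·0.0635 + 0.85·0.6746 + 0.55·0.2619; P(author K) ≈ 0.0174, P(author Q) ≈ 0.7853, P(author N) ≈ 0.1973

0.785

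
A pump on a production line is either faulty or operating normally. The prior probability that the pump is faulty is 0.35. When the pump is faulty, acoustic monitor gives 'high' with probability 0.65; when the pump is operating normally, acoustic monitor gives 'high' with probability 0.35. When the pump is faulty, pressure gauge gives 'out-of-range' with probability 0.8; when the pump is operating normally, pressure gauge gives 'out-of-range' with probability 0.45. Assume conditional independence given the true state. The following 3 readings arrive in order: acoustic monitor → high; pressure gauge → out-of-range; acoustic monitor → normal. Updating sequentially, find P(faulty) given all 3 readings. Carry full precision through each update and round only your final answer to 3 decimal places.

Apply Bayes' rule sequentially, carrying P(faulty) forward.
After acoustic monitor='high': P(faulty) = 0.65·0.3500 / (0.65·0.3500 + 0.35·0.6500) ≈ 0.5000
After pressure gauge='out-of-range': P(faulty) = 0.8·0.5000 / (0.8·0.5000 + 0.45·0.5000) ≈ 0.6400
After acoustic monitor='normal': P(faulty) = 0.35·0.6400 / (0.35·0.6400 + 0.65·0.3600) ≈ 0.4891

0.489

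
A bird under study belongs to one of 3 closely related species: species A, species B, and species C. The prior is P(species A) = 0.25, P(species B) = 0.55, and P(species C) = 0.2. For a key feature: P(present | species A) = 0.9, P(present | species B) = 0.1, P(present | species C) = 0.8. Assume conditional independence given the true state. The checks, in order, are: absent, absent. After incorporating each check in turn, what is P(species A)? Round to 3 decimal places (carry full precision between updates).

0.005

After 'absent': normaliser = 0.1·0.2500 + 0.9·0.5500 + 0.2·0.2000; P(species A) ≈ 0.0446, P(species B) ≈ 0.8839, P(species C) ≈ 0.0714
After 'absent': normaliser = 0.1·0.0446 + 0.9·0.8839 + 0.2·0.0714; P(species A) ≈ 0.0055, P(species B) ≈ 0.9770, P(species C) ≈ 0.0175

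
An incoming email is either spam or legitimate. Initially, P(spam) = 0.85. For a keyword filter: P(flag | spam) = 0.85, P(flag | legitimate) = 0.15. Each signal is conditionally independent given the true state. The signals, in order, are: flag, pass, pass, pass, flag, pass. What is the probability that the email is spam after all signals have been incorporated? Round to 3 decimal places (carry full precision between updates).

Apply Bayes' rule sequentially, carrying P(spam) forward.
After 'flag': P(spam) = 0.85·0.8500 / (0.85·0.8500 + 0.15·0.1500) ≈ 0.9698
After 'pass': P(spam) = 0.15·0.9698 / (0.15·0.9698 + 0.85·0.0302) ≈ 0.8500
After 'pass': P(spam) = 0.15·0.8500 / (0.15·0.8500 + 0.85·0.1500) ≈ 0.5000
After 'pass': P(spam) = 0.15·0.5000 / (0.15·0.5000 + 0.85·0.5000) ≈ 0.1500
After 'flag': P(spam) = 0.85·0.1500 / (0.85·0.1500 + 0.15·0.8500) ≈ 0.5000
After 'pass': P(spam) = 0.15·0.5000 / (0.15·0.5000 + 0.85·0.5000) ≈ 0.1500

0.150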